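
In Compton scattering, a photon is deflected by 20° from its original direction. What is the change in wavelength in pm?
0.1463 pm

Using the Compton scattering formula:
Δλ = λ_C(1 - cos θ)

where λ_C = h/(m_e·c) ≈ 2.4263 pm is the Compton wavelength of an electron.

For θ = 20°:
cos(20°) = 0.9397
1 - cos(20°) = 0.0603

Δλ = 2.4263 × 0.0603
Δλ = 0.1463 pm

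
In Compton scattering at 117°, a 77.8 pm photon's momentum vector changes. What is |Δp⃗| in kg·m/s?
1.4210e-23 kg·m/s

Photon momentum magnitude is p = h/λ.

Initial momentum:
p₀ = h/λ = 6.6261e-34/7.7800e-11 = 8.5168e-24 kg·m/s

After scattering:
λ' = λ + Δλ = 77.8 + 3.5278 = 81.3278 pm
p' = h/λ' = 6.6261e-34/8.1328e-11 = 8.1474e-24 kg·m/s

Momentum is a vector; the scattered photon's direction makes angle θ = 117° with the incident direction. The magnitude of the vector change Δp⃗ = p⃗₀ − p⃗' is found from the law of cosines:
|Δp⃗|² = p₀² + p'² − 2p₀p'cos θ
|Δp⃗|² = (8.5168e-24)² + (8.1474e-24)² − 2·8.5168e-24·8.1474e-24·cos(117°)
|Δp⃗| = 1.4210e-23 kg·m/s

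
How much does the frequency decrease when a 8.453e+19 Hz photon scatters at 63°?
2.299e+19 Hz (decrease)

Convert frequency to wavelength (c = 299792458 m/s):
λ₀ = c/f₀ = 299792458/8.453e+19 = 3.5465806e-12 m = 3.5466 pm

Calculate Compton shift:
Δλ = λ_C(1 - cos(63°)) = 1.3248 pm

Final wavelength:
λ' = λ₀ + Δλ = 3.5466 + 1.3248 = 4.8714 pm

Final frequency:
f' = c/λ' = 299792458/4.8713690e-12 = 6.1541726e+19 Hz

Frequency shift (decrease):
Δf = f₀ - f' = 8.453e+19 - 6.1541726e+19 = 2.299e+19 Hz

(Intermediate values are shown rounded; full precision is carried through to the final answer.)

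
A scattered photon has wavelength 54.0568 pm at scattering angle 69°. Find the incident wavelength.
52.5000 pm

From λ' = λ + Δλ, we have λ = λ' - Δλ

First calculate the Compton shift:
Δλ = λ_C(1 - cos θ)
Δλ = 2.4263 × (1 - cos(69°))
Δλ = 2.4263 × 0.6416
Δλ = 1.5568 pm

Initial wavelength:
λ = λ' - Δλ
λ = 54.0568 - 1.5568
λ = 52.5000 pm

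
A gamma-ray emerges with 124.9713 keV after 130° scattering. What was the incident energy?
208.8999 keV

Convert final energy to wavelength (hc ≈ 1239.842 keV·pm):
λ' = hc/E' = 1239.842 / 124.9713 = 9.9210 pm

Calculate the Compton shift:
Δλ = λ_C(1 - cos(130°))
Δλ = 2.4263 × (1 - cos(130°))
Δλ = 3.9859 pm

Initial wavelength:
λ = λ' - Δλ = 9.9210 - 3.9859 = 5.9351 pm

Initial energy:
E = hc/λ = 1239.842 / 5.9351 = 208.8999 keV

(Intermediate values are shown rounded; full precision is carried through to the final answer.)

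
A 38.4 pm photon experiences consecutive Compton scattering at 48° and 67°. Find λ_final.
40.6811 pm

Apply Compton shift twice:

First scattering at θ₁ = 48°:
Δλ₁ = λ_C(1 - cos(48°))
Δλ₁ = 2.4263 × 0.3309
Δλ₁ = 0.8028 pm

After first scattering:
λ₁ = 38.4 + 0.8028 = 39.2028 pm

Second scattering at θ₂ = 67°:
Δλ₂ = λ_C(1 - cos(67°))
Δλ₂ = 2.4263 × 0.6093
Δλ₂ = 1.4783 pm

Final wavelength:
λ₂ = 39.2028 + 1.4783 = 40.6811 pm

Total shift: Δλ_total = 0.8028 + 1.4783 = 2.2811 pm

(Intermediate values are shown rounded; full precision is carried through to the final answer.)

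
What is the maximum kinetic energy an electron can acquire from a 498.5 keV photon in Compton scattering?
329.5788 keV

Maximum energy transfer occurs at θ = 180° (backscattering).

Initial photon: E₀ = 498.5 keV → λ₀ = 2.4871 pm

Maximum Compton shift (at 180°):
Δλ_max = 2λ_C = 2 × 2.4263 = 4.8526 pm

Final wavelength:
λ' = 2.4871 + 4.8526 = 7.3398 pm

Minimum photon energy (maximum energy to electron):
E'_min = hc/λ' = 168.9212 keV

Maximum electron kinetic energy:
K_max = E₀ - E'_min = 498.5000 - 168.9212 = 329.5788 keV

(Intermediate values are shown rounded; full precision is carried through to the final answer.)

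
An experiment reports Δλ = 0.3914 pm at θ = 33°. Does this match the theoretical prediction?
Yes, consistent

Calculate the expected shift for θ = 33°:

Δλ_expected = λ_C(1 - cos(33°))
Δλ_expected = 2.4263 × (1 - cos(33°))
Δλ_expected = 2.4263 × 0.1613
Δλ_expected = 0.3914 pm

Given shift: 0.3914 pm
Expected shift: 0.3914 pm
Difference: 0.0000 pm

The values match. This is consistent with Compton scattering at the stated angle.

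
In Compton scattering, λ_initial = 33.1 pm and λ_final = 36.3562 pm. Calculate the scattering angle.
110.00°

First find the wavelength shift:
Δλ = λ' - λ = 36.3562 - 33.1 = 3.2562 pm

Using Δλ = λ_C(1 - cos θ), with λ_C = h/(m_e·c) ≈ 2.42631024 pm:
cos θ = 1 - Δλ/λ_C
cos θ = 1 - 3.2562/2.42631024
cos θ = -0.342038

θ = arccos(-0.342038)
θ = 110.00°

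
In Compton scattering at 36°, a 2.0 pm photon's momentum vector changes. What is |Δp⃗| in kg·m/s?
1.9474e-22 kg·m/s

Photon momentum magnitude is p = h/λ.

Initial momentum:
p₀ = h/λ = 6.6261e-34/2.0000e-12 = 3.3130e-22 kg·m/s

After scattering:
λ' = λ + Δλ = 2.0 + 0.4634 = 2.4634 pm
p' = h/λ' = 6.6261e-34/2.4634e-12 = 2.6898e-22 kg·m/s

Momentum is a vector; the scattered photon's direction makes angle θ = 36° with the incident direction. The magnitude of the vector change Δp⃗ = p⃗₀ − p⃗' is found from the law of cosines:
|Δp⃗|² = p₀² + p'² − 2p₀p'cos θ
|Δp⃗|² = (3.3130e-22)² + (2.6898e-22)² − 2·3.3130e-22·2.6898e-22·cos(36°)
|Δp⃗| = 1.9474e-22 kg·m/s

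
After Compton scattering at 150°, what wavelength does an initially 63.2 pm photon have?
67.7276 pm

Using the Compton formula: λ' = λ + λ_C(1 − cos θ)

For θ = 150°, cos θ = -√3/2 (exact) ≈ -0.8660, so:
1 − cos 150° = 1 − (-√3/2) ≈ 1.8660

Δλ = λ_C × 1.8660 = 2.4263 × 1.8660 = 4.5276 pm

λ' = 63.2 + 4.5276 = 67.7276 pm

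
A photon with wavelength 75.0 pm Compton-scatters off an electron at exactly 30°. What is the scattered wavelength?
75.3251 pm

Using the Compton formula: λ' = λ + λ_C(1 − cos θ)

For θ = 30°, cos θ = √3/2 (exact) ≈ 0.8660, so:
1 − cos 30° = 1 − (√3/2) ≈ 0.1340

Δλ = λ_C × 0.1340 = 2.4263 × 0.1340 = 0.3251 pm

λ' = 75.0 + 0.3251 = 75.3251 pm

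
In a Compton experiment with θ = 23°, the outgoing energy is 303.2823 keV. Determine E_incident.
318.3000 keV

Convert final energy to wavelength (hc ≈ 1239.842 keV·pm):
λ' = hc/E' = 1239.842 / 303.2823 = 4.0881 pm

Calculate the Compton shift:
Δλ = λ_C(1 - cos(23°))
Δλ = 2.4263 × (1 - cos(23°))
Δλ = 0.1929 pm

Initial wavelength:
λ = λ' - Δλ = 4.0881 - 0.1929 = 3.8952 pm

Initial energy:
E = hc/λ = 1239.842 / 3.8952 = 318.3000 keV

(Intermediate values are shown rounded; full precision is carried through to the final answer.)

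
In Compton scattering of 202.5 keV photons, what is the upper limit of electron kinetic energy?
89.5334 keV

Maximum energy transfer occurs at θ = 180° (backscattering).

Initial photon: E₀ = 202.5 keV → λ₀ = 6.1227 pm

Maximum Compton shift (at 180°):
Δλ_max = 2λ_C = 2 × 2.4263 = 4.8526 pm

Final wavelength:
λ' = 6.1227 + 4.8526 = 10.9753 pm

Minimum photon energy (maximum energy to electron):
E'_min = hc/λ' = 112.9666 keV

Maximum electron kinetic energy:
K_max = E₀ - E'_min = 202.5000 - 112.9666 = 89.5334 keV

(Intermediate values are shown rounded; full precision is carried through to the final answer.)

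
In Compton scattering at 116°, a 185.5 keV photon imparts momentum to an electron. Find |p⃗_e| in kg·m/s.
1.4047e-22 kg·m/s

The electron is initially at rest, so by conservation of momentum:
p⃗_e = p⃗₀ − p⃗'  (incident photon momentum minus scattered photon momentum)

Photon momentum magnitudes (p = h/λ = E/c):
λ₀ = hc/E₀ = 6.6838 pm → p₀ = h/λ₀ = 9.9137e-23 kg·m/s
Δλ = λ_C(1 − cos 116°) = 3.4899 pm
λ' = 10.1737 pm → p' = h/λ' = 6.5129e-23 kg·m/s

The scattered photon makes angle θ = 116° with the incident direction, so by the law of cosines:
|p⃗_e|² = p₀² + p'² − 2p₀p'cos θ
|p⃗_e|² = (9.9137e-23)² + (6.5129e-23)² − 2·9.9137e-23·6.5129e-23·cos(116°)
|p⃗_e| = 1.4047e-22 kg·m/s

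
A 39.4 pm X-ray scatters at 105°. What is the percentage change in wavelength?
7.7520%

Calculate the Compton shift:
Δλ = λ_C(1 - cos(105°))
Δλ = 2.4263 × (1 - cos(105°))
Δλ = 2.4263 × 1.2588
Δλ = 3.0543 pm

Percentage change:
(Δλ/λ₀) × 100 = (3.0543/39.4) × 100
= 7.7520%

(Intermediate values are shown rounded; full precision is carried through to the final answer.)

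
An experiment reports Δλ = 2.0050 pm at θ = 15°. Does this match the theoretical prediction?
No, inconsistent

Calculate the expected shift for θ = 15°:

Δλ_expected = λ_C(1 - cos(15°))
Δλ_expected = 2.4263 × (1 - cos(15°))
Δλ_expected = 2.4263 × 0.0341
Δλ_expected = 0.0827 pm

Given shift: 2.0050 pm
Expected shift: 0.0827 pm
Difference: 1.9223 pm

The values do not match. The given shift corresponds to θ ≈ 80.0°, not 15°.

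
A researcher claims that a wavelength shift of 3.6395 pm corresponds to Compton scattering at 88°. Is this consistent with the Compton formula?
No, inconsistent

Calculate the expected shift for θ = 88°:

Δλ_expected = λ_C(1 - cos(88°))
Δλ_expected = 2.4263 × (1 - cos(88°))
Δλ_expected = 2.4263 × 0.9651
Δλ_expected = 2.3416 pm

Given shift: 3.6395 pm
Expected shift: 2.3416 pm
Difference: 1.2978 pm

The values do not match. The given shift corresponds to θ ≈ 120.0°, not 88°.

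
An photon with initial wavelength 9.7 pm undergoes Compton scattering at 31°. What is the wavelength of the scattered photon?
10.0466 pm

Using the Compton scattering formula:
λ' = λ + Δλ = λ + λ_C(1 - cos θ)

Given:
- Initial wavelength λ = 9.7 pm
- Scattering angle θ = 31°
- Compton wavelength λ_C ≈ 2.4263 pm

Calculate the shift:
Δλ = 2.4263 × (1 - cos(31°))
Δλ = 2.4263 × 0.1428
Δλ = 0.3466 pm

Final wavelength:
λ' = 9.7 + 0.3466 = 10.0466 pm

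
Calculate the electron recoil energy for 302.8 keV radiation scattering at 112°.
135.9261 keV

By energy conservation: K_e = E_initial - E_final

First find the scattered photon energy:
Initial wavelength: λ = hc/E = 4.0946 pm
Compton shift: Δλ = λ_C(1 - cos(112°)) = 3.3352 pm
Final wavelength: λ' = 4.0946 + 3.3352 = 7.4298 pm
Final photon energy: E' = hc/λ' = 166.8739 keV

Electron kinetic energy:
K_e = E - E' = 302.8000 - 166.8739 = 135.9261 keV

(Intermediate values are shown rounded; full precision is carried through to the final answer.)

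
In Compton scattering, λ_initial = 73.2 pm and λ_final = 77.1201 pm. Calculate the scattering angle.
128.00°

First find the wavelength shift:
Δλ = λ' - λ = 77.1201 - 73.2 = 3.9201 pm

Using Δλ = λ_C(1 - cos θ), with λ_C = h/(m_e·c) ≈ 2.42631024 pm:
cos θ = 1 - Δλ/λ_C
cos θ = 1 - 3.9201/2.42631024
cos θ = -0.615663

θ = arccos(-0.615663)
θ = 128.00°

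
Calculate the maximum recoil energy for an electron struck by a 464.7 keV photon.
299.8421 keV

Maximum energy transfer occurs at θ = 180° (backscattering).

Initial photon: E₀ = 464.7 keV → λ₀ = 2.6680 pm

Maximum Compton shift (at 180°):
Δλ_max = 2λ_C = 2 × 2.4263 = 4.8526 pm

Final wavelength:
λ' = 2.6680 + 4.8526 = 7.5207 pm

Minimum photon energy (maximum energy to electron):
E'_min = hc/λ' = 164.8579 keV

Maximum electron kinetic energy:
K_max = E₀ - E'_min = 464.7000 - 164.8579 = 299.8421 keV

(Intermediate values are shown rounded; full precision is carried through to the final answer.)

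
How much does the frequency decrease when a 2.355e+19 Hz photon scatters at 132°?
5.684e+18 Hz (decrease)

Convert frequency to wavelength (c = 299792458 m/s):
λ₀ = c/f₀ = 299792458/2.355e+19 = 1.2730041e-11 m = 12.7300 pm

Calculate Compton shift:
Δλ = λ_C(1 - cos(132°)) = 4.0498 pm

Final wavelength:
λ' = λ₀ + Δλ = 12.7300 + 4.0498 = 16.7799 pm

Final frequency:
f' = c/λ' = 299792458/1.6779869e-11 = 1.7866197e+19 Hz

Frequency shift (decrease):
Δf = f₀ - f' = 2.355e+19 - 1.7866197e+19 = 5.684e+18 Hz

(Intermediate values are shown rounded; full precision is carried through to the final answer.)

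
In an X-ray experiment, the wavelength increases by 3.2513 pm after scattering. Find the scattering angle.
109.88°

From the Compton formula Δλ = λ_C(1 - cos θ), we can solve for θ:

cos θ = 1 - Δλ/λ_C

Given:
- Δλ = 3.2513 pm
- λ_C = h/(m_e·c) ≈ 2.42631024 pm

cos θ = 1 - 3.2513/2.42631024
cos θ = 1 - 1.340018
cos θ = -0.340018

θ = arccos(-0.340018)
θ = 109.88°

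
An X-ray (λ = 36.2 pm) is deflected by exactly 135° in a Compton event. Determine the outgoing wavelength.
40.3420 pm

Using the Compton formula: λ' = λ + λ_C(1 − cos θ)

For θ = 135°, cos θ = -√2/2 (exact) ≈ -0.7071, so:
1 − cos 135° = 1 − (-√2/2) ≈ 1.7071

Δλ = λ_C × 1.7071 = 2.4263 × 1.7071 = 4.1420 pm

λ' = 36.2 + 4.1420 = 40.3420 pm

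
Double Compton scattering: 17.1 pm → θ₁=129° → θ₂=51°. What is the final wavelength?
21.9526 pm

Apply Compton shift twice:

First scattering at θ₁ = 129°:
Δλ₁ = λ_C(1 - cos(129°))
Δλ₁ = 2.4263 × 1.6293
Δλ₁ = 3.9532 pm

After first scattering:
λ₁ = 17.1 + 3.9532 = 21.0532 pm

Second scattering at θ₂ = 51°:
Δλ₂ = λ_C(1 - cos(51°))
Δλ₂ = 2.4263 × 0.3707
Δλ₂ = 0.8994 pm

Final wavelength:
λ₂ = 21.0532 + 0.8994 = 21.9526 pm

Total shift: Δλ_total = 3.9532 + 0.8994 = 4.8526 pm

(Intermediate values are shown rounded; full precision is carried through to the final answer.)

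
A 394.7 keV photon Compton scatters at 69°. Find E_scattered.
263.9071 keV

First convert energy to wavelength:
λ = hc/E, with hc ≈ 1239.842 keV·pm (i.e. 1239.842 eV·nm)

For E = 394.7 keV = 394700 eV:
λ = 1239.842 keV·pm / 394.7 keV
λ = 3.1412 pm

Calculate the Compton shift:
Δλ = λ_C(1 - cos(69°)) = 2.4263 × 0.6416
Δλ = 1.5568 pm

Final wavelength:
λ' = 3.1412 + 1.5568 = 4.6980 pm

Final energy:
E' = hc/λ' = 1239.842 / 4.6980 = 263.9071 keV

(Intermediate values are shown rounded; full precision is carried through to the final answer.)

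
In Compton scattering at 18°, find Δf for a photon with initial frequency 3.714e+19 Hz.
5.385e+17 Hz (decrease)

Convert frequency to wavelength (c = 299792458 m/s):
λ₀ = c/f₀ = 299792458/3.714e+19 = 8.0719563e-12 m = 8.0720 pm

Calculate Compton shift:
Δλ = λ_C(1 - cos(18°)) = 0.1188 pm

Final wavelength:
λ' = λ₀ + Δλ = 8.0720 + 0.1188 = 8.1907 pm

Final frequency:
f' = c/λ' = 299792458/8.1907084e-12 = 3.6601530e+19 Hz

Frequency shift (decrease):
Δf = f₀ - f' = 3.714e+19 - 3.6601530e+19 = 5.385e+17 Hz

(Intermediate values are shown rounded; full precision is carried through to the final answer.)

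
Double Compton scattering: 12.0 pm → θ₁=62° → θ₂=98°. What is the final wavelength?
16.0512 pm

Apply Compton shift twice:

First scattering at θ₁ = 62°:
Δλ₁ = λ_C(1 - cos(62°))
Δλ₁ = 2.4263 × 0.5305
Δλ₁ = 1.2872 pm

After first scattering:
λ₁ = 12.0 + 1.2872 = 13.2872 pm

Second scattering at θ₂ = 98°:
Δλ₂ = λ_C(1 - cos(98°))
Δλ₂ = 2.4263 × 1.1392
Δλ₂ = 2.7640 pm

Final wavelength:
λ₂ = 13.2872 + 2.7640 = 16.0512 pm

Total shift: Δλ_total = 1.2872 + 2.7640 = 4.0512 pm

(Intermediate values are shown rounded; full precision is carried through to the final answer.)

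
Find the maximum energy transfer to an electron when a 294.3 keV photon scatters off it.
157.5347 keV

Maximum energy transfer occurs at θ = 180° (backscattering).

Initial photon: E₀ = 294.3 keV → λ₀ = 4.2129 pm

Maximum Compton shift (at 180°):
Δλ_max = 2λ_C = 2 × 2.4263 = 4.8526 pm

Final wavelength:
λ' = 4.2129 + 4.8526 = 9.0655 pm

Minimum photon energy (maximum energy to electron):
E'_min = hc/λ' = 136.7653 keV

Maximum electron kinetic energy:
K_max = E₀ - E'_min = 294.3000 - 136.7653 = 157.5347 keV

(Intermediate values are shown rounded; full precision is carried through to the final answer.)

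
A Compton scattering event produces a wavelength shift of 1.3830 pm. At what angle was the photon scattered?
64.53°

From the Compton formula Δλ = λ_C(1 - cos θ), we can solve for θ:

cos θ = 1 - Δλ/λ_C

Given:
- Δλ = 1.3830 pm
- λ_C = h/(m_e·c) ≈ 2.42631024 pm

cos θ = 1 - 1.3830/2.42631024
cos θ = 1 - 0.570001
cos θ = 0.429999

θ = arccos(0.429999)
θ = 64.53°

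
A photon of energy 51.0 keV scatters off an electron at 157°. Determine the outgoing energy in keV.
42.7969 keV

First convert energy to wavelength:
λ = hc/E, with hc ≈ 1239.842 keV·pm (i.e. 1239.842 eV·nm)

For E = 51.0 keV = 51000 eV:
λ = 1239.842 keV·pm / 51.0 keV
λ = 24.3106 pm

Calculate the Compton shift:
Δλ = λ_C(1 - cos(157°)) = 2.4263 × 1.9205
Δλ = 4.6597 pm

Final wavelength:
λ' = 24.3106 + 4.6597 = 28.9704 pm

Final energy:
E' = hc/λ' = 1239.842 / 28.9704 = 42.7969 keV

(Intermediate values are shown rounded; full precision is carried through to the final answer.)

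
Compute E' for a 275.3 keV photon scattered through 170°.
133.0394 keV

First convert energy to wavelength:
λ = hc/E, with hc ≈ 1239.842 keV·pm (i.e. 1239.842 eV·nm)

For E = 275.3 keV = 275300 eV:
λ = 1239.842 keV·pm / 275.3 keV
λ = 4.5036 pm

Calculate the Compton shift:
Δλ = λ_C(1 - cos(170°)) = 2.4263 × 1.9848
Δλ = 4.8158 pm

Final wavelength:
λ' = 4.5036 + 4.8158 = 9.3194 pm

Final energy:
E' = hc/λ' = 1239.842 / 9.3194 = 133.0394 keV

(Intermediate values are shown rounded; full precision is carried through to the final answer.)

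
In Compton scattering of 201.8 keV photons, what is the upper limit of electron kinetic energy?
89.0516 keV

Maximum energy transfer occurs at θ = 180° (backscattering).

Initial photon: E₀ = 201.8 keV → λ₀ = 6.1439 pm

Maximum Compton shift (at 180°):
Δλ_max = 2λ_C = 2 × 2.4263 = 4.8526 pm

Final wavelength:
λ' = 6.1439 + 4.8526 = 10.9965 pm

Minimum photon energy (maximum energy to electron):
E'_min = hc/λ' = 112.7484 keV

Maximum electron kinetic energy:
K_max = E₀ - E'_min = 201.8000 - 112.7484 = 89.0516 keV

(Intermediate values are shown rounded; full precision is carried through to the final answer.)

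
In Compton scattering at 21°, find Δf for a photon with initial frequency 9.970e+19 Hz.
5.072e+18 Hz (decrease)

Convert frequency to wavelength (c = 299792458 m/s):
λ₀ = c/f₀ = 299792458/9.970e+19 = 3.0069454e-12 m = 3.0069 pm

Calculate Compton shift:
Δλ = λ_C(1 - cos(21°)) = 0.1612 pm

Final wavelength:
λ' = λ₀ + Δλ = 3.0069 + 0.1612 = 3.1681 pm

Final frequency:
f' = c/λ' = 299792458/3.1680999e-12 = 9.4628473e+19 Hz

Frequency shift (decrease):
Δf = f₀ - f' = 9.970e+19 - 9.4628473e+19 = 5.072e+18 Hz

(Intermediate values are shown rounded; full precision is carried through to the final answer.)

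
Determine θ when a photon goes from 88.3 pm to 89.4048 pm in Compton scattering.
57.00°

First find the wavelength shift:
Δλ = λ' - λ = 89.4048 - 88.3 = 1.1048 pm

Using Δλ = λ_C(1 - cos θ), with λ_C = h/(m_e·c) ≈ 2.42631024 pm:
cos θ = 1 - Δλ/λ_C
cos θ = 1 - 1.1048/2.42631024
cos θ = 0.544658

θ = arccos(0.544658)
θ = 57.00°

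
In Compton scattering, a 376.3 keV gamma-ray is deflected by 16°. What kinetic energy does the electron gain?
10.4369 keV

By energy conservation: K_e = E_initial - E_final

First find the scattered photon energy:
Initial wavelength: λ = hc/E = 3.2948 pm
Compton shift: Δλ = λ_C(1 - cos(16°)) = 0.0940 pm
Final wavelength: λ' = 3.2948 + 0.0940 = 3.3888 pm
Final photon energy: E' = hc/λ' = 365.8631 keV

Electron kinetic energy:
K_e = E - E' = 376.3000 - 365.8631 = 10.4369 keV

(Intermediate values are shown rounded; full precision is carried through to the final answer.)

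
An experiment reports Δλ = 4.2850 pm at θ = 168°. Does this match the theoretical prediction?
No, inconsistent

Calculate the expected shift for θ = 168°:

Δλ_expected = λ_C(1 - cos(168°))
Δλ_expected = 2.4263 × (1 - cos(168°))
Δλ_expected = 2.4263 × 1.9781
Δλ_expected = 4.7996 pm

Given shift: 4.2850 pm
Expected shift: 4.7996 pm
Difference: 0.5146 pm

The values do not match. The given shift corresponds to θ ≈ 140.0°, not 168°.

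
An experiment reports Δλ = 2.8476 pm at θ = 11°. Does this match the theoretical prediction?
No, inconsistent

Calculate the expected shift for θ = 11°:

Δλ_expected = λ_C(1 - cos(11°))
Δλ_expected = 2.4263 × (1 - cos(11°))
Δλ_expected = 2.4263 × 0.0184
Δλ_expected = 0.0446 pm

Given shift: 2.8476 pm
Expected shift: 0.0446 pm
Difference: 2.8031 pm

The values do not match. The given shift corresponds to θ ≈ 100.0°, not 11°.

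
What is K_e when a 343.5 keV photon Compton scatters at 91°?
139.5147 keV

By energy conservation: K_e = E_initial - E_final

First find the scattered photon energy:
Initial wavelength: λ = hc/E = 3.6094 pm
Compton shift: Δλ = λ_C(1 - cos(91°)) = 2.4687 pm
Final wavelength: λ' = 3.6094 + 2.4687 = 6.0781 pm
Final photon energy: E' = hc/λ' = 203.9853 keV

Electron kinetic energy:
K_e = E - E' = 343.5000 - 203.9853 = 139.5147 keV

(Intermediate values are shown rounded; full precision is carried through to the final answer.)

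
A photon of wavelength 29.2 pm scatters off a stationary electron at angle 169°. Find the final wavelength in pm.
34.0080 pm

Using the Compton scattering formula:
λ' = λ + Δλ = λ + λ_C(1 - cos θ)

Given:
- Initial wavelength λ = 29.2 pm
- Scattering angle θ = 169°
- Compton wavelength λ_C ≈ 2.4263 pm

Calculate the shift:
Δλ = 2.4263 × (1 - cos(169°))
Δλ = 2.4263 × 1.9816
Δλ = 4.8080 pm

Final wavelength:
λ' = 29.2 + 4.8080 = 34.0080 pm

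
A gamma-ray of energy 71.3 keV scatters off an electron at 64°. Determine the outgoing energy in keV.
66.1187 keV

First convert energy to wavelength:
λ = hc/E, with hc ≈ 1239.842 keV·pm (i.e. 1239.842 eV·nm)

For E = 71.3 keV = 71300 eV:
λ = 1239.842 keV·pm / 71.3 keV
λ = 17.3891 pm

Calculate the Compton shift:
Δλ = λ_C(1 - cos(64°)) = 2.4263 × 0.5616
Δλ = 1.3627 pm

Final wavelength:
λ' = 17.3891 + 1.3627 = 18.7518 pm

Final energy:
E' = hc/λ' = 1239.842 / 18.7518 = 66.1187 keV

(Intermediate values are shown rounded; full precision is carried through to the final answer.)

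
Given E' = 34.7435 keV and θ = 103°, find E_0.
37.9000 keV

Convert final energy to wavelength (hc ≈ 1239.842 keV·pm):
λ' = hc/E' = 1239.842 / 34.7435 = 35.6856 pm

Calculate the Compton shift:
Δλ = λ_C(1 - cos(103°))
Δλ = 2.4263 × (1 - cos(103°))
Δλ = 2.9721 pm

Initial wavelength:
λ = λ' - Δλ = 35.6856 - 2.9721 = 32.7135 pm

Initial energy:
E = hc/λ = 1239.842 / 32.7135 = 37.9000 keV

(Intermediate values are shown rounded; full precision is carried through to the final answer.)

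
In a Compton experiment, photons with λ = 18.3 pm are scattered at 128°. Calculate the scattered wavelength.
22.2201 pm

Using the Compton scattering formula:
λ' = λ + Δλ = λ + λ_C(1 - cos θ)

Given:
- Initial wavelength λ = 18.3 pm
- Scattering angle θ = 128°
- Compton wavelength λ_C ≈ 2.4263 pm

Calculate the shift:
Δλ = 2.4263 × (1 - cos(128°))
Δλ = 2.4263 × 1.6157
Δλ = 3.9201 pm

Final wavelength:
λ' = 18.3 + 3.9201 = 22.2201 pm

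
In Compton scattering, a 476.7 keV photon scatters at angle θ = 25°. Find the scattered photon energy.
438.3837 keV

First convert energy to wavelength:
λ = hc/E, with hc ≈ 1239.842 keV·pm (i.e. 1239.842 eV·nm)

For E = 476.7 keV = 476700 eV:
λ = 1239.842 keV·pm / 476.7 keV
λ = 2.6009 pm

Calculate the Compton shift:
Δλ = λ_C(1 - cos(25°)) = 2.4263 × 0.0937
Δλ = 0.2273 pm

Final wavelength:
λ' = 2.6009 + 0.2273 = 2.8282 pm

Final energy:
E' = hc/λ' = 1239.842 / 2.8282 = 438.3837 keV

(Intermediate values are shown rounded; full precision is carried through to the final answer.)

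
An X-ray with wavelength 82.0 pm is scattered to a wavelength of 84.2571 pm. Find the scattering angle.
86.00°

First find the wavelength shift:
Δλ = λ' - λ = 84.2571 - 82.0 = 2.2571 pm

Using Δλ = λ_C(1 - cos θ), with λ_C = h/(m_e·c) ≈ 2.42631024 pm:
cos θ = 1 - Δλ/λ_C
cos θ = 1 - 2.2571/2.42631024
cos θ = 0.069740

θ = arccos(0.069740)
θ = 86.00°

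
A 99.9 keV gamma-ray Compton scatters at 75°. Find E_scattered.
87.2565 keV

First convert energy to wavelength:
λ = hc/E, with hc ≈ 1239.842 keV·pm (i.e. 1239.842 eV·nm)

For E = 99.9 keV = 99900 eV:
λ = 1239.842 keV·pm / 99.9 keV
λ = 12.4108 pm

Calculate the Compton shift:
Δλ = λ_C(1 - cos(75°)) = 2.4263 × 0.7412
Δλ = 1.7983 pm

Final wavelength:
λ' = 12.4108 + 1.7983 = 14.2092 pm

Final energy:
E' = hc/λ' = 1239.842 / 14.2092 = 87.2565 keV

(Intermediate values are shown rounded; full precision is carried through to the final answer.)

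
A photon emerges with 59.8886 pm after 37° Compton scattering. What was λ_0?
59.4000 pm

From λ' = λ + Δλ, we have λ = λ' - Δλ

First calculate the Compton shift:
Δλ = λ_C(1 - cos θ)
Δλ = 2.4263 × (1 - cos(37°))
Δλ = 2.4263 × 0.2014
Δλ = 0.4886 pm

Initial wavelength:
λ = λ' - Δλ
λ = 59.8886 - 0.4886
λ = 59.4000 pm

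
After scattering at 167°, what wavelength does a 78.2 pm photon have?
82.9904 pm

Using the Compton scattering formula:
λ' = λ + Δλ = λ + λ_C(1 - cos θ)

Given:
- Initial wavelength λ = 78.2 pm
- Scattering angle θ = 167°
- Compton wavelength λ_C ≈ 2.4263 pm

Calculate the shift:
Δλ = 2.4263 × (1 - cos(167°))
Δλ = 2.4263 × 1.9744
Δλ = 4.7904 pm

Final wavelength:
λ' = 78.2 + 4.7904 = 82.9904 pm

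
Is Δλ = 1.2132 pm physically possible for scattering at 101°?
No, inconsistent

Calculate the expected shift for θ = 101°:

Δλ_expected = λ_C(1 - cos(101°))
Δλ_expected = 2.4263 × (1 - cos(101°))
Δλ_expected = 2.4263 × 1.1908
Δλ_expected = 2.8893 pm

Given shift: 1.2132 pm
Expected shift: 2.8893 pm
Difference: 1.6761 pm

The values do not match. The given shift corresponds to θ ≈ 60.0°, not 101°.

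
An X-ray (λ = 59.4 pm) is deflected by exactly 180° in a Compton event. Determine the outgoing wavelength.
64.2526 pm

Using the Compton formula: λ' = λ + λ_C(1 − cos θ)

For θ = 180°, cos θ = -1 (exact) = -1.0000, so:
1 − cos 180° = 1 − (-1) = 2.0000

Δλ = λ_C × 2.0000 = 2.4263 × 2.0000 = 4.8526 pm

λ' = 59.4 + 4.8526 = 64.2526 pm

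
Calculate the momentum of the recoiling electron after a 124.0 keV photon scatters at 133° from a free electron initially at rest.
1.0421e-22 kg·m/s

The electron is initially at rest, so by conservation of momentum:
p⃗_e = p⃗₀ − p⃗'  (incident photon momentum minus scattered photon momentum)

Photon momentum magnitudes (p = h/λ = E/c):
λ₀ = hc/E₀ = 9.9987 pm → p₀ = h/λ₀ = 6.6269e-23 kg·m/s
Δλ = λ_C(1 − cos 133°) = 4.0810 pm
λ' = 14.0798 pm → p' = h/λ' = 4.7061e-23 kg·m/s

The scattered photon makes angle θ = 133° with the incident direction, so by the law of cosines:
|p⃗_e|² = p₀² + p'² − 2p₀p'cos θ
|p⃗_e|² = (6.6269e-23)² + (4.7061e-23)² − 2·6.6269e-23·4.7061e-23·cos(133°)
|p⃗_e| = 1.0421e-22 kg·m/s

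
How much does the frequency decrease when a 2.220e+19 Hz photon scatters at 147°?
5.513e+18 Hz (decrease)

Convert frequency to wavelength (c = 299792458 m/s):
λ₀ = c/f₀ = 299792458/2.220e+19 = 1.3504165e-11 m = 13.5042 pm

Calculate Compton shift:
Δλ = λ_C(1 - cos(147°)) = 4.4612 pm

Final wavelength:
λ' = λ₀ + Δλ = 13.5042 + 4.4612 = 17.9653 pm

Final frequency:
f' = c/λ' = 299792458/1.7965350e-11 = 1.6687260e+19 Hz

Frequency shift (decrease):
Δf = f₀ - f' = 2.220e+19 - 1.6687260e+19 = 5.513e+18 Hz

(Intermediate values are shown rounded; full precision is carried through to the final answer.)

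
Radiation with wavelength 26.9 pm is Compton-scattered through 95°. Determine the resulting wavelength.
29.5378 pm

Using the Compton scattering formula:
λ' = λ + Δλ = λ + λ_C(1 - cos θ)

Given:
- Initial wavelength λ = 26.9 pm
- Scattering angle θ = 95°
- Compton wavelength λ_C ≈ 2.4263 pm

Calculate the shift:
Δλ = 2.4263 × (1 - cos(95°))
Δλ = 2.4263 × 1.0872
Δλ = 2.6378 pm

Final wavelength:
λ' = 26.9 + 2.6378 = 29.5378 pm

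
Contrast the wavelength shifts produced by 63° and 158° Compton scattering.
158° produces the larger shift by a factor of 3.530

Calculate both shifts using Δλ = λ_C(1 - cos θ):

For θ₁ = 63°:
Δλ₁ = 2.4263 × (1 - cos(63°))
Δλ₁ = 2.4263 × 0.5460
Δλ₁ = 1.3248 pm

For θ₂ = 158°:
Δλ₂ = 2.4263 × (1 - cos(158°))
Δλ₂ = 2.4263 × 1.9272
Δλ₂ = 4.6759 pm

The 158° angle produces the larger shift.
Ratio: 4.6759/1.3248 = 3.530

(Intermediate values are shown rounded; full precision is carried through to the final answer.)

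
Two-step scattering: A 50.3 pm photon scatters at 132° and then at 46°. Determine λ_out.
55.0907 pm

Apply Compton shift twice:

First scattering at θ₁ = 132°:
Δλ₁ = λ_C(1 - cos(132°))
Δλ₁ = 2.4263 × 1.6691
Δλ₁ = 4.0498 pm

After first scattering:
λ₁ = 50.3 + 4.0498 = 54.3498 pm

Second scattering at θ₂ = 46°:
Δλ₂ = λ_C(1 - cos(46°))
Δλ₂ = 2.4263 × 0.3053
Δλ₂ = 0.7409 pm

Final wavelength:
λ₂ = 54.3498 + 0.7409 = 55.0907 pm

Total shift: Δλ_total = 4.0498 + 0.7409 = 4.7907 pm

(Intermediate values are shown rounded; full precision is carried through to the final answer.)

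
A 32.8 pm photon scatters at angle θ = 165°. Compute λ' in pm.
37.5699 pm

Using the Compton scattering formula:
λ' = λ + Δλ = λ + λ_C(1 - cos θ)

Given:
- Initial wavelength λ = 32.8 pm
- Scattering angle θ = 165°
- Compton wavelength λ_C ≈ 2.4263 pm

Calculate the shift:
Δλ = 2.4263 × (1 - cos(165°))
Δλ = 2.4263 × 1.9659
Δλ = 4.7699 pm

Final wavelength:
λ' = 32.8 + 4.7699 = 37.5699 pm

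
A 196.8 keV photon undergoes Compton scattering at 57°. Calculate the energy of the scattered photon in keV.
167.4363 keV

First convert energy to wavelength:
λ = hc/E, with hc ≈ 1239.842 keV·pm (i.e. 1239.842 eV·nm)

For E = 196.8 keV = 196800 eV:
λ = 1239.842 keV·pm / 196.8 keV
λ = 6.3000 pm

Calculate the Compton shift:
Δλ = λ_C(1 - cos(57°)) = 2.4263 × 0.4554
Δλ = 1.1048 pm

Final wavelength:
λ' = 6.3000 + 1.1048 = 7.4049 pm

Final energy:
E' = hc/λ' = 1239.842 / 7.4049 = 167.4363 keV

(Intermediate values are shown rounded; full precision is carried through to the final answer.)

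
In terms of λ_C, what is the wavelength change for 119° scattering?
1.4848 λ_C

The Compton shift formula is:
Δλ = λ_C(1 - cos θ)

Dividing both sides by λ_C:
Δλ/λ_C = 1 - cos θ

For θ = 119°:
Δλ/λ_C = 1 - cos(119°)
Δλ/λ_C = 1 - -0.4848
Δλ/λ_C = 1.4848

This means the shift is 1.4848 × λ_C = 3.6026 pm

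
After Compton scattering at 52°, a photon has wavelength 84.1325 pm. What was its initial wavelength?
83.2000 pm

From λ' = λ + Δλ, we have λ = λ' - Δλ

First calculate the Compton shift:
Δλ = λ_C(1 - cos θ)
Δλ = 2.4263 × (1 - cos(52°))
Δλ = 2.4263 × 0.3843
Δλ = 0.9325 pm

Initial wavelength:
λ = λ' - Δλ
λ = 84.1325 - 0.9325
λ = 83.2000 pm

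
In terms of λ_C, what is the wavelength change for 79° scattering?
0.8092 λ_C

The Compton shift formula is:
Δλ = λ_C(1 - cos θ)

Dividing both sides by λ_C:
Δλ/λ_C = 1 - cos θ

For θ = 79°:
Δλ/λ_C = 1 - cos(79°)
Δλ/λ_C = 1 - 0.1908
Δλ/λ_C = 0.8092

This means the shift is 0.8092 × λ_C = 1.9633 pm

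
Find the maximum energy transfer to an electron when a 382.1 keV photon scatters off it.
228.9845 keV

Maximum energy transfer occurs at θ = 180° (backscattering).

Initial photon: E₀ = 382.1 keV → λ₀ = 3.2448 pm

Maximum Compton shift (at 180°):
Δλ_max = 2λ_C = 2 × 2.4263 = 4.8526 pm

Final wavelength:
λ' = 3.2448 + 4.8526 = 8.0974 pm

Minimum photon energy (maximum energy to electron):
E'_min = hc/λ' = 153.1155 keV

Maximum electron kinetic energy:
K_max = E₀ - E'_min = 382.1000 - 153.1155 = 228.9845 keV

(Intermediate values are shown rounded; full precision is carried through to the final answer.)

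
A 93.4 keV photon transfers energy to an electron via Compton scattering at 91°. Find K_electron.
14.6458 keV

By energy conservation: K_e = E_initial - E_final

First find the scattered photon energy:
Initial wavelength: λ = hc/E = 13.2745 pm
Compton shift: Δλ = λ_C(1 - cos(91°)) = 2.4687 pm
Final wavelength: λ' = 13.2745 + 2.4687 = 15.7432 pm
Final photon energy: E' = hc/λ' = 78.7542 keV

Electron kinetic energy:
K_e = E - E' = 93.4000 - 78.7542 = 14.6458 keV

(Intermediate values are shown rounded; full precision is carried through to the final answer.)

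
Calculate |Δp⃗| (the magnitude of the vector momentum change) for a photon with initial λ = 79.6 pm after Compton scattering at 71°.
9.5714e-24 kg·m/s

Photon momentum magnitude is p = h/λ.

Initial momentum:
p₀ = h/λ = 6.6261e-34/7.9600e-11 = 8.3242e-24 kg·m/s

After scattering:
λ' = λ + Δλ = 79.6 + 1.6364 = 81.2364 pm
p' = h/λ' = 6.6261e-34/8.1236e-11 = 8.1565e-24 kg·m/s

Momentum is a vector; the scattered photon's direction makes angle θ = 71° with the incident direction. The magnitude of the vector change Δp⃗ = p⃗₀ − p⃗' is found from the law of cosines:
|Δp⃗|² = p₀² + p'² − 2p₀p'cos θ
|Δp⃗|² = (8.3242e-24)² + (8.1565e-24)² − 2·8.3242e-24·8.1565e-24·cos(71°)
|Δp⃗| = 9.5714e-24 kg·m/s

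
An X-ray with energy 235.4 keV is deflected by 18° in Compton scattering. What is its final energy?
230.2096 keV

First convert energy to wavelength:
λ = hc/E, with hc ≈ 1239.842 keV·pm (i.e. 1239.842 eV·nm)

For E = 235.4 keV = 235400 eV:
λ = 1239.842 keV·pm / 235.4 keV
λ = 5.2670 pm

Calculate the Compton shift:
Δλ = λ_C(1 - cos(18°)) = 2.4263 × 0.0489
Δλ = 0.1188 pm

Final wavelength:
λ' = 5.2670 + 0.1188 = 5.3857 pm

Final energy:
E' = hc/λ' = 1239.842 / 5.3857 = 230.2096 keV

(Intermediate values are shown rounded; full precision is carried through to the final answer.)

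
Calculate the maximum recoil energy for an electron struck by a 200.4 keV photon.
88.0899 keV

Maximum energy transfer occurs at θ = 180° (backscattering).

Initial photon: E₀ = 200.4 keV → λ₀ = 6.1868 pm

Maximum Compton shift (at 180°):
Δλ_max = 2λ_C = 2 × 2.4263 = 4.8526 pm

Final wavelength:
λ' = 6.1868 + 4.8526 = 11.0395 pm

Minimum photon energy (maximum energy to electron):
E'_min = hc/λ' = 112.3101 keV

Maximum electron kinetic energy:
K_max = E₀ - E'_min = 200.4000 - 112.3101 = 88.0899 keV

(Intermediate values are shown rounded; full precision is carried through to the final answer.)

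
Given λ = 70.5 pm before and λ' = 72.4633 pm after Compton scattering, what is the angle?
79.00°

First find the wavelength shift:
Δλ = λ' - λ = 72.4633 - 70.5 = 1.9633 pm

Using Δλ = λ_C(1 - cos θ), with λ_C = h/(m_e·c) ≈ 2.42631024 pm:
cos θ = 1 - Δλ/λ_C
cos θ = 1 - 1.9633/2.42631024
cos θ = 0.190829

θ = arccos(0.190829)
θ = 79.00°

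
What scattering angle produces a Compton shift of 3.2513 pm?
109.88°

From the Compton formula Δλ = λ_C(1 - cos θ), we can solve for θ:

cos θ = 1 - Δλ/λ_C

Given:
- Δλ = 3.2513 pm
- λ_C = h/(m_e·c) ≈ 2.42631024 pm

cos θ = 1 - 3.2513/2.42631024
cos θ = 1 - 1.340018
cos θ = -0.340018

θ = arccos(-0.340018)
θ = 109.88°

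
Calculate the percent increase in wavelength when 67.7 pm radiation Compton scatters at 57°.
1.6320%

Calculate the Compton shift:
Δλ = λ_C(1 - cos(57°))
Δλ = 2.4263 × (1 - cos(57°))
Δλ = 2.4263 × 0.4554
Δλ = 1.1048 pm

Percentage change:
(Δλ/λ₀) × 100 = (1.1048/67.7) × 100
= 1.6320%

(Intermediate values are shown rounded; full precision is carried through to the final answer.)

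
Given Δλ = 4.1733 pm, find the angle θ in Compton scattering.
136.06°

From the Compton formula Δλ = λ_C(1 - cos θ), we can solve for θ:

cos θ = 1 - Δλ/λ_C

Given:
- Δλ = 4.1733 pm
- λ_C = h/(m_e·c) ≈ 2.42631024 pm

cos θ = 1 - 4.1733/2.42631024
cos θ = 1 - 1.720019
cos θ = -0.720019

θ = arccos(-0.720019)
θ = 136.06°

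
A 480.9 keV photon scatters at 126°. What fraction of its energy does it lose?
0.5991 (or 59.91%)

Calculate initial and final photon energies:

Initial: E₀ = 480.9 keV → λ₀ = 2.5782 pm
Compton shift: Δλ = 3.8525 pm
Final wavelength: λ' = 6.4306 pm
Final energy: E' = 192.8026 keV

Fractional energy loss:
(E₀ - E')/E₀ = (480.9000 - 192.8026)/480.9000
= 288.0974/480.9000
= 0.5991
= 59.91%

(Intermediate values are shown rounded; full precision is carried through to the final answer.)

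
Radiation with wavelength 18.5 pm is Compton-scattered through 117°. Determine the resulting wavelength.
22.0278 pm

Using the Compton scattering formula:
λ' = λ + Δλ = λ + λ_C(1 - cos θ)

Given:
- Initial wavelength λ = 18.5 pm
- Scattering angle θ = 117°
- Compton wavelength λ_C ≈ 2.4263 pm

Calculate the shift:
Δλ = 2.4263 × (1 - cos(117°))
Δλ = 2.4263 × 1.4540
Δλ = 3.5278 pm

Final wavelength:
λ' = 18.5 + 3.5278 = 22.0278 pm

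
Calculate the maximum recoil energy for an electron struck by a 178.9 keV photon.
73.6769 keV

Maximum energy transfer occurs at θ = 180° (backscattering).

Initial photon: E₀ = 178.9 keV → λ₀ = 6.9304 pm

Maximum Compton shift (at 180°):
Δλ_max = 2λ_C = 2 × 2.4263 = 4.8526 pm

Final wavelength:
λ' = 6.9304 + 4.8526 = 11.7830 pm

Minimum photon energy (maximum energy to electron):
E'_min = hc/λ' = 105.2231 keV

Maximum electron kinetic energy:
K_max = E₀ - E'_min = 178.9000 - 105.2231 = 73.6769 keV

(Intermediate values are shown rounded; full precision is carried through to the final answer.)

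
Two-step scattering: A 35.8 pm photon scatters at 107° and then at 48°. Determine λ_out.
39.7385 pm

Apply Compton shift twice:

First scattering at θ₁ = 107°:
Δλ₁ = λ_C(1 - cos(107°))
Δλ₁ = 2.4263 × 1.2924
Δλ₁ = 3.1357 pm

After first scattering:
λ₁ = 35.8 + 3.1357 = 38.9357 pm

Second scattering at θ₂ = 48°:
Δλ₂ = λ_C(1 - cos(48°))
Δλ₂ = 2.4263 × 0.3309
Δλ₂ = 0.8028 pm

Final wavelength:
λ₂ = 38.9357 + 0.8028 = 39.7385 pm

Total shift: Δλ_total = 3.1357 + 0.8028 = 3.9385 pm

(Intermediate values are shown rounded; full precision is carried through to the final answer.)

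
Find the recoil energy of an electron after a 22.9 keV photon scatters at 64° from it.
0.5622 keV

By energy conservation: K_e = E_initial - E_final

First find the scattered photon energy:
Initial wavelength: λ = hc/E = 54.1416 pm
Compton shift: Δλ = λ_C(1 - cos(64°)) = 1.3627 pm
Final wavelength: λ' = 54.1416 + 1.3627 = 55.5043 pm
Final photon energy: E' = hc/λ' = 22.3378 keV

Electron kinetic energy:
K_e = E - E' = 22.9000 - 22.3378 = 0.5622 keV

(Intermediate values are shown rounded; full precision is carried through to the final answer.)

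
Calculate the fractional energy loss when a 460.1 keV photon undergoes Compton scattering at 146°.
0.6222 (or 62.22%)

Calculate initial and final photon energies:

Initial: E₀ = 460.1 keV → λ₀ = 2.6947 pm
Compton shift: Δλ = 4.4378 pm
Final wavelength: λ' = 7.1325 pm
Final energy: E' = 173.8291 keV

Fractional energy loss:
(E₀ - E')/E₀ = (460.1000 - 173.8291)/460.1000
= 286.2709/460.1000
= 0.6222
= 62.22%

(Intermediate values are shown rounded; full precision is carried through to the final answer.)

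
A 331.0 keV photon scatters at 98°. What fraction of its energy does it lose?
0.4246 (or 42.46%)

Calculate initial and final photon energies:

Initial: E₀ = 331.0 keV → λ₀ = 3.7457 pm
Compton shift: Δλ = 2.7640 pm
Final wavelength: λ' = 6.5097 pm
Final energy: E' = 190.4597 keV

Fractional energy loss:
(E₀ - E')/E₀ = (331.0000 - 190.4597)/331.0000
= 140.5403/331.0000
= 0.4246
= 42.46%

(Intermediate values are shown rounded; full precision is carried through to the final answer.)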